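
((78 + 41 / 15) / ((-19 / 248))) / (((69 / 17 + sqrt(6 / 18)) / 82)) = -18638.25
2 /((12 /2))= 1 /3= 0.33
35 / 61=0.57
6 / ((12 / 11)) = 11 / 2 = 5.50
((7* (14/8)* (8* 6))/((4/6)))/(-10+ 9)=-882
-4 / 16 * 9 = -9 / 4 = -2.25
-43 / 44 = -0.98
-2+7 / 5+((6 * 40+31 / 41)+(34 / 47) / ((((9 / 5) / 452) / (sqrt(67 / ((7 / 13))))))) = 49232 / 205+76840 * sqrt(6097) / 2961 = 2266.47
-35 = -35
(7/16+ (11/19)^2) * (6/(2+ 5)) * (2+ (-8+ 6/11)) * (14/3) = -66945/3971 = -16.86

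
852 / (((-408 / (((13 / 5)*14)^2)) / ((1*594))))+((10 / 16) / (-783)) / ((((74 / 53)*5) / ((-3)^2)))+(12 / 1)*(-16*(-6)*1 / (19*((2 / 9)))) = -683407955293063 / 415894800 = -1643223.13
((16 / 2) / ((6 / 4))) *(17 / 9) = 272 / 27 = 10.07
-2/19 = -0.11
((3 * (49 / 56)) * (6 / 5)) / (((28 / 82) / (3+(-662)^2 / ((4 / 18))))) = 727705269 / 40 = 18192631.72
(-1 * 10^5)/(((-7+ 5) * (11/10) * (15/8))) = 800000/33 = 24242.42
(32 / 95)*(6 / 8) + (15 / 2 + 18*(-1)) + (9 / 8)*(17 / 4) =-16617 / 3040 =-5.47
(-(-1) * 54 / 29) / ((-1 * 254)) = -27 / 3683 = -0.01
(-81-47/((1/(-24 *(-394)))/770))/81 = -114070907/27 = -4224848.41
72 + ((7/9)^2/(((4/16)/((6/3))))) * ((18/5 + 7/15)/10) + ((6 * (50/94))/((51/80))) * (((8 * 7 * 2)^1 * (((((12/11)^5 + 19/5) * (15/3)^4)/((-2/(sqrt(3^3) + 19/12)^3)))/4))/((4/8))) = -6240449033875000 * sqrt(3)/128679749 - 48400965627236614606/781729475175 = -145912718.01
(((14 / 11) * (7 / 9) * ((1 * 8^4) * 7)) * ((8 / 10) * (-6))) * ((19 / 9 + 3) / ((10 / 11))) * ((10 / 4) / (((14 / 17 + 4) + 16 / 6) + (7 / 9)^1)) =-191070208 / 825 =-231600.25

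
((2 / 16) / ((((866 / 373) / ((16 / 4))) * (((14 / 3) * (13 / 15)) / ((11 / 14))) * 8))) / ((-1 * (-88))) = 16785 / 282440704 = 0.00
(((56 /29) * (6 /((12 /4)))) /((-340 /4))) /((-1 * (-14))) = -8 /2465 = -0.00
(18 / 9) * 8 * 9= 144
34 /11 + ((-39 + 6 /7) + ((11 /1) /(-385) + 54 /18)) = -12351 /385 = -32.08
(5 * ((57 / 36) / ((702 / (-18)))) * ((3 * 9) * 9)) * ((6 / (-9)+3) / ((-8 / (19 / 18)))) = 12635 / 832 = 15.19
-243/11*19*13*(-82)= 4921722/11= 447429.27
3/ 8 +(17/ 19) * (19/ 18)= 95/ 72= 1.32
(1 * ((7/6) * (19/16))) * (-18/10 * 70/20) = -2793/320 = -8.73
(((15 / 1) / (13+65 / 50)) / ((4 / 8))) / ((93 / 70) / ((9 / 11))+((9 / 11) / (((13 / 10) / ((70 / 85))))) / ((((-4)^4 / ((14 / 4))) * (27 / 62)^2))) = 462672000 / 366356047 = 1.26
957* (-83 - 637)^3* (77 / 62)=-13752135936000 / 31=-443617288258.06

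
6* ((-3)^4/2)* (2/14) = 243/7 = 34.71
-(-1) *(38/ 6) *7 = 133/ 3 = 44.33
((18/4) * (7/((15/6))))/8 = 1.58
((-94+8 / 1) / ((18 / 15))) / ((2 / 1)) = -215 / 6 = -35.83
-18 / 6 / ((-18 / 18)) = 3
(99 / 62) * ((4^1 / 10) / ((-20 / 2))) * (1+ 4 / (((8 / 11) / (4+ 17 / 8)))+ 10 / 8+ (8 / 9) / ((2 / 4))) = -59741 / 24800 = -2.41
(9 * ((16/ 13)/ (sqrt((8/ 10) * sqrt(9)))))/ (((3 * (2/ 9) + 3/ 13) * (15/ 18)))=432 * sqrt(15)/ 175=9.56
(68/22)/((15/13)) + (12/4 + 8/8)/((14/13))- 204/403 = 2740132/465465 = 5.89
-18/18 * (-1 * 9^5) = 59049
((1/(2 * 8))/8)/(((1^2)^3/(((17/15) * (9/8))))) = 51/5120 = 0.01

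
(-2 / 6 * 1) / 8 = -1 / 24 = -0.04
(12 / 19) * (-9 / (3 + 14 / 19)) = -108 / 71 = -1.52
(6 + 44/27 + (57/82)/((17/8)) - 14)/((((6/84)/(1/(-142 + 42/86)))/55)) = 753106816/22902723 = 32.88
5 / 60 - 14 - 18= -31.92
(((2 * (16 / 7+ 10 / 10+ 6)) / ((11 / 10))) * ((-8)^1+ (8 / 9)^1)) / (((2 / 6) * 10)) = -8320 / 231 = -36.02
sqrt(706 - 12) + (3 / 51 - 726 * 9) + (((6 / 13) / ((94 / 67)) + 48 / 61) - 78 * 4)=-4336929238 / 633607 + sqrt(694)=-6818.48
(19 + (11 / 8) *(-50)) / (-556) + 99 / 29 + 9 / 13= 3517775 / 838448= 4.20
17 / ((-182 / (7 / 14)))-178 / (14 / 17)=-78693 / 364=-216.19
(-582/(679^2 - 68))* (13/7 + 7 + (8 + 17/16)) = -584037/25814488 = -0.02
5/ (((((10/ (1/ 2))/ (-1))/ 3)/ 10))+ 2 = -11/ 2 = -5.50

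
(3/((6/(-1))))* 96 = -48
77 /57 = 1.35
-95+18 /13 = -1217 /13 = -93.62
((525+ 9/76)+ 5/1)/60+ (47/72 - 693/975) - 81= -64220411/889200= -72.22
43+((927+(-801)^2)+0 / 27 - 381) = 642190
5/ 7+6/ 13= 107/ 91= 1.18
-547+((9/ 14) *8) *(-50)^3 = -643404.14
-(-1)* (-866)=-866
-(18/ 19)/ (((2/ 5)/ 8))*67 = -1269.47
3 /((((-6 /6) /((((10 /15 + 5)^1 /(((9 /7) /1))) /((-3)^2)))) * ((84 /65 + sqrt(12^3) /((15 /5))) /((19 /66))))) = 1028755 /358246152 - 9552725 * sqrt(3) /537369228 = -0.03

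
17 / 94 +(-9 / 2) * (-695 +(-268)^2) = -15043775 / 47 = -320080.32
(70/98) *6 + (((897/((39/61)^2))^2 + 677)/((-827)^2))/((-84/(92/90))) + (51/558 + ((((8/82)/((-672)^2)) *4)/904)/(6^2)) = 8686096133258585295313/2024063009349048944640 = 4.29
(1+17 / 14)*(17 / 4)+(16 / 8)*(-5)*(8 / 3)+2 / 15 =-14383 / 840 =-17.12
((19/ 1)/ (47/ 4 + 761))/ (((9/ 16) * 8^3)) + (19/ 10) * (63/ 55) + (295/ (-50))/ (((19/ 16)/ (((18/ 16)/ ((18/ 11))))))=-131013407/ 105712200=-1.24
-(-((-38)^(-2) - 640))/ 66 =-308053/ 31768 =-9.70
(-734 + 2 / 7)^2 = 26378496 / 49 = 538336.65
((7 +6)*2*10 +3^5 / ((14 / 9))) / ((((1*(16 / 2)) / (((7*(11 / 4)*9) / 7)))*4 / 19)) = 10960587 / 1792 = 6116.40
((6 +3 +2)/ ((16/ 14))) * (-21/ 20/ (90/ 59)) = -31801/ 4800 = -6.63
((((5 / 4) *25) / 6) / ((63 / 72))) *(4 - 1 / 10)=325 / 14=23.21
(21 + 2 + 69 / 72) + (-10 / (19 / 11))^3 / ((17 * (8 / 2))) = 59060725 / 2798472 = 21.10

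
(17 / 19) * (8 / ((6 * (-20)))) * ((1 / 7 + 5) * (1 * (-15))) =612 / 133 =4.60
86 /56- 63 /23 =-775 /644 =-1.20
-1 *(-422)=422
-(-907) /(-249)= -907 /249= -3.64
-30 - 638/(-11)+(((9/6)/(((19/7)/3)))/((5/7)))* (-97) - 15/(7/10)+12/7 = -288419/1330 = -216.86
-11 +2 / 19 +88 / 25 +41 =15972 / 475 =33.63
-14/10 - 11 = -62/5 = -12.40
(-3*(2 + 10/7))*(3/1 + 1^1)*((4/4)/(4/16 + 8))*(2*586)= -450048/77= -5844.78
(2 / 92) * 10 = 5 / 23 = 0.22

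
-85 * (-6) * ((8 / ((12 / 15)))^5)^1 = 51000000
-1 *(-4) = 4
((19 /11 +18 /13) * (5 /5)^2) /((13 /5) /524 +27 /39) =1165900 /261239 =4.46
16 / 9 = 1.78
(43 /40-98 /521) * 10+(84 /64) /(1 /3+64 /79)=22628589 /2259056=10.02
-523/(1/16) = -8368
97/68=1.43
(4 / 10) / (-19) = -2 / 95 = -0.02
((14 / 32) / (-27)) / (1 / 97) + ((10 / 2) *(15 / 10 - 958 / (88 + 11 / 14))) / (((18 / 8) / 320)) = -3548235997 / 536976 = -6607.81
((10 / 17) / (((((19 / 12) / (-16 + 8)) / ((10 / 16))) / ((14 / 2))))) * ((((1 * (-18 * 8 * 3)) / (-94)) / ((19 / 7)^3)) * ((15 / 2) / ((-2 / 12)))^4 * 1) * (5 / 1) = -6379949205000000 / 104126479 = -61271150.88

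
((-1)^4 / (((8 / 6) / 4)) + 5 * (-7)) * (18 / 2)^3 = -23328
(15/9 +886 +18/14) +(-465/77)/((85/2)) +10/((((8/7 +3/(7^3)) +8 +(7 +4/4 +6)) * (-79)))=888.80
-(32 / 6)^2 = -256 / 9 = -28.44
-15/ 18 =-5/ 6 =-0.83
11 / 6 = 1.83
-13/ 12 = -1.08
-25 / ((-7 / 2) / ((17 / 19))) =6.39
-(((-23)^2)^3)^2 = -21914624432020321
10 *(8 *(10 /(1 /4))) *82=262400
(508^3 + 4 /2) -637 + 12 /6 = 131095879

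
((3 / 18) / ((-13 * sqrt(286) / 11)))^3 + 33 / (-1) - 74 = -107 - 11 * sqrt(286) / 320797152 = -107.00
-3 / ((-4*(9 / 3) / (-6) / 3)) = -9 / 2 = -4.50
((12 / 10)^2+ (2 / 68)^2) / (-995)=-41641 / 28755500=-0.00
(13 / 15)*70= 182 / 3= 60.67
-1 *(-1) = 1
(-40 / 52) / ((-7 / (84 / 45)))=8 / 39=0.21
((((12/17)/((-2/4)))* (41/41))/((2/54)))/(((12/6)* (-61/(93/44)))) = 7533/11407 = 0.66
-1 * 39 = -39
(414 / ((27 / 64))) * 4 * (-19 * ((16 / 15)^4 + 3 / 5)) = -141297.19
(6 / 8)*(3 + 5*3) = 27 / 2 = 13.50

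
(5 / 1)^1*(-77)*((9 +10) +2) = -8085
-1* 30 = -30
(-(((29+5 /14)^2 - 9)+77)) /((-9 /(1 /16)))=182249 /28224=6.46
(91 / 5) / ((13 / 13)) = 91 / 5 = 18.20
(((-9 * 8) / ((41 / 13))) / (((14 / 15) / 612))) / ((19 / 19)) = -4296240 / 287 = -14969.48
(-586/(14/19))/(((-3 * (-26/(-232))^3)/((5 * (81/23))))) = 1173083584320/353717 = 3316446.72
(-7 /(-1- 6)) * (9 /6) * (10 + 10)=30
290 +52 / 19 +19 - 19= 5562 / 19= 292.74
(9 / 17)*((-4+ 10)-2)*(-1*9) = -324 / 17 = -19.06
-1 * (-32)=32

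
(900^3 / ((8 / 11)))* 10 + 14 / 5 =50118750014 / 5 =10023750002.80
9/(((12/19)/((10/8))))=285/16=17.81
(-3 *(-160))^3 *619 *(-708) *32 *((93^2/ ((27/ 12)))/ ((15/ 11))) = -4372022640299212800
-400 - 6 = -406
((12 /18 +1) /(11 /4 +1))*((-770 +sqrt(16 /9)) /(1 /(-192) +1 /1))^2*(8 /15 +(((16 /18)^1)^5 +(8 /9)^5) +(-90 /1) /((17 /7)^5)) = 21104836924476340436992 /137637381697228485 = 153336.52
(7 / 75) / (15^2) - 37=-624368 / 16875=-37.00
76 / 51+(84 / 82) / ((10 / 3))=18793 / 10455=1.80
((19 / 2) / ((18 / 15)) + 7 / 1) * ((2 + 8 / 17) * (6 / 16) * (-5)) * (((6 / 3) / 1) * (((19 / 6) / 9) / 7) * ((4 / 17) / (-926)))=17005 / 9634104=0.00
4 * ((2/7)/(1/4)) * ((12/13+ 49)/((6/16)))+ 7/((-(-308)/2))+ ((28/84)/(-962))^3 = 1126507678287655/1850886149112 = 608.63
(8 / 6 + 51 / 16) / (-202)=-217 / 9696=-0.02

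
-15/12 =-5/4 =-1.25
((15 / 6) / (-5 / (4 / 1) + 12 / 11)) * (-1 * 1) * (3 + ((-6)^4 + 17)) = 20680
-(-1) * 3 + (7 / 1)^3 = 346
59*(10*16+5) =9735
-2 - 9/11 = -2.82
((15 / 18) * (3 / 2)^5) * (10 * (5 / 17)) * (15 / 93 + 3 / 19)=475875 / 80104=5.94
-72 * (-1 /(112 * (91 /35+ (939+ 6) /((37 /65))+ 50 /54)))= 44955 /116339818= 0.00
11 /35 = 0.31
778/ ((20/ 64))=12448/ 5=2489.60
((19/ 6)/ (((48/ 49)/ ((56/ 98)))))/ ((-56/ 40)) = -95/ 72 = -1.32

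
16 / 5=3.20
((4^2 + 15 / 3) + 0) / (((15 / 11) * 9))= 77 / 45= 1.71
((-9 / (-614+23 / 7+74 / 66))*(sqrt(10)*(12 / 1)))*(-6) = -18711*sqrt(10) / 17602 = -3.36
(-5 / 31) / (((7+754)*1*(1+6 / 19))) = -0.00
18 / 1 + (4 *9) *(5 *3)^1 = 558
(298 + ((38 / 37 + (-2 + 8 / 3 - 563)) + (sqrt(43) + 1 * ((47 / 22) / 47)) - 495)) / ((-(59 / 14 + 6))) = 12961711 / 174603 - 14 * sqrt(43) / 143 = 73.59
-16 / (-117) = 16 / 117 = 0.14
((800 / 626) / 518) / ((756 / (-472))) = -23600 / 15321663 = -0.00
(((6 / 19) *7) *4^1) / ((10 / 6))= 504 / 95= 5.31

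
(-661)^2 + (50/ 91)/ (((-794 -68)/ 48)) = 17136477341/ 39221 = 436920.97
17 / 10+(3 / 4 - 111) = -2171 / 20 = -108.55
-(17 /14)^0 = -1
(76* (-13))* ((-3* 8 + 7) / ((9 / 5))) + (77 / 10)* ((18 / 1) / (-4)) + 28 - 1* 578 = 1574363 / 180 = 8746.46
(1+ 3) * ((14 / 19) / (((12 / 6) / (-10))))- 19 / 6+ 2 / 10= -10091 / 570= -17.70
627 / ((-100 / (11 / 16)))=-6897 / 1600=-4.31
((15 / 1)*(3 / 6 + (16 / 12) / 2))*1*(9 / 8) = 315 / 16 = 19.69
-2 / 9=-0.22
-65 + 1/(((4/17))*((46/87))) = -10481/184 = -56.96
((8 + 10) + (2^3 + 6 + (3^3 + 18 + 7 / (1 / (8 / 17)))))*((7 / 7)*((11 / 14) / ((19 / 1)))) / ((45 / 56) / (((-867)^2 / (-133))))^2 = 164255118.91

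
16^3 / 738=2048 / 369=5.55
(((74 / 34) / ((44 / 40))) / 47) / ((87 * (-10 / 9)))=-111 / 254881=-0.00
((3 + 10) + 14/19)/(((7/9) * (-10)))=-2349/1330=-1.77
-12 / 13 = -0.92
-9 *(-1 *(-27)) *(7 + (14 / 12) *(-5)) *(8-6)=-567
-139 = -139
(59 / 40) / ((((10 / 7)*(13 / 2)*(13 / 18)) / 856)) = 795438 / 4225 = 188.27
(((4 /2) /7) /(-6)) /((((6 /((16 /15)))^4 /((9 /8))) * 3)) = -512 /28704375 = -0.00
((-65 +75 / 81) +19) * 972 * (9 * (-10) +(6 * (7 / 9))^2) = 2988952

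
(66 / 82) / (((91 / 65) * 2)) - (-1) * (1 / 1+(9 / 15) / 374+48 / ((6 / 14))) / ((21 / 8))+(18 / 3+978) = 1654082369 / 1610070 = 1027.34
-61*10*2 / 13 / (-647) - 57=-478207 / 8411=-56.85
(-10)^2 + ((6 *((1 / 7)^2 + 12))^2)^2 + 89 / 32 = 4991347523385241 / 184473632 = 27057241.02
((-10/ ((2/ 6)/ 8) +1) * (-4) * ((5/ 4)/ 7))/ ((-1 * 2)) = -1195/ 14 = -85.36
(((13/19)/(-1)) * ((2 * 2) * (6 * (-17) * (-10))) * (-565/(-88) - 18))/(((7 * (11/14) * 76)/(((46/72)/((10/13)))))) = 67334501/1048344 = 64.23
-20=-20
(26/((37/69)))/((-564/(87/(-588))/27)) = 0.34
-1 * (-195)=195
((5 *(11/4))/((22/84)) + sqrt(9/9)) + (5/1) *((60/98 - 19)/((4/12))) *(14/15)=-2855/14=-203.93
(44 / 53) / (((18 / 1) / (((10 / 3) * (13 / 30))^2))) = 0.10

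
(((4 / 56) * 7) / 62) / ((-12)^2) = 1 / 17856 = 0.00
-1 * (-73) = 73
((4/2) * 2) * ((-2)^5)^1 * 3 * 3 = -1152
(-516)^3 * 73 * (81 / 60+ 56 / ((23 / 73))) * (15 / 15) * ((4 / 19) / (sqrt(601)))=-826226317770048 * sqrt(601) / 1313185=-15424473443.34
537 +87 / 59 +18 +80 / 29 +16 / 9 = 8639008 / 15399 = 561.01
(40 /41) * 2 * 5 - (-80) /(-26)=3560 /533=6.68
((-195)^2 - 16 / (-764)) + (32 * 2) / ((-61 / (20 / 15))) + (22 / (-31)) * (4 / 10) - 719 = 202104272438 / 5417715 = 37304.34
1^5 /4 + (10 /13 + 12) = 677 /52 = 13.02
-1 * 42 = -42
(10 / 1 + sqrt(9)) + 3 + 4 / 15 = 244 / 15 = 16.27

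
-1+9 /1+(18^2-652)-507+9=-818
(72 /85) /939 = 24 /26605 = 0.00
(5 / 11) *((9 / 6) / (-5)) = -3 / 22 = -0.14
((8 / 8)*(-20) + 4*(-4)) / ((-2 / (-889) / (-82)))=1312164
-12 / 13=-0.92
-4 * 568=-2272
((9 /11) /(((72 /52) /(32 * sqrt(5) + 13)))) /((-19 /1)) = -208 * sqrt(5) /209-169 /418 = -2.63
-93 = -93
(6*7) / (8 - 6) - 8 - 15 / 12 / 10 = 103 / 8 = 12.88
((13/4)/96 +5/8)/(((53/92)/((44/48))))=64009/61056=1.05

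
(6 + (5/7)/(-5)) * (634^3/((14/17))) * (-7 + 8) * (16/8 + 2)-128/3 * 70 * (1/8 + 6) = 1065738625808/147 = 7249922624.54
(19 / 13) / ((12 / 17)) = 323 / 156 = 2.07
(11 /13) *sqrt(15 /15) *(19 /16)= 209 /208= 1.00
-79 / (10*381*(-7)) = 79 / 26670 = 0.00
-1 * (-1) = 1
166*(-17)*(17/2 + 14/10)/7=-139689/35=-3991.11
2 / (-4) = -1 / 2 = -0.50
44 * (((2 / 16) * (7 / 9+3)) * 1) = 187 / 9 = 20.78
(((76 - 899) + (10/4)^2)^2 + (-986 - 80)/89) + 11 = 949921329/1424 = 667079.58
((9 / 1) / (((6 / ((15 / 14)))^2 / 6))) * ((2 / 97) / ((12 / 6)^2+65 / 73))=0.01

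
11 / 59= 0.19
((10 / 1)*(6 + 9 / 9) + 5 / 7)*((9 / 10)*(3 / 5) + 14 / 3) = 25773 / 70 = 368.19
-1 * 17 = -17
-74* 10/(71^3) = -740/357911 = -0.00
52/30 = 1.73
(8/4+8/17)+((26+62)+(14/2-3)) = 1606/17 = 94.47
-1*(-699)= 699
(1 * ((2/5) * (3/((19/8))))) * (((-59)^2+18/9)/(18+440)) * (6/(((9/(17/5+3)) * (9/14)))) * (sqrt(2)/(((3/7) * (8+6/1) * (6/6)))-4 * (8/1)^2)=-710148096/108775+462336 * sqrt(2)/108775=-6522.59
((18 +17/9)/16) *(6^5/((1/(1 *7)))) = 67662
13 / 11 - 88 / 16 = -95 / 22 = -4.32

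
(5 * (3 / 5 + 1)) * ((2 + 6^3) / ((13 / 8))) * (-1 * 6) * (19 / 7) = -1590528 / 91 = -17478.33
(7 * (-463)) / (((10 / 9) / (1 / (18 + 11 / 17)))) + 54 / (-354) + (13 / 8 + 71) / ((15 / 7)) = -275355343 / 2244360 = -122.69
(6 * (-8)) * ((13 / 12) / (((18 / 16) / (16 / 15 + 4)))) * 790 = -4995328 / 27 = -185012.15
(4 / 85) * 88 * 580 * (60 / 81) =816640 / 459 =1779.17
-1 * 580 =-580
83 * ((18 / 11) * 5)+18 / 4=15039 / 22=683.59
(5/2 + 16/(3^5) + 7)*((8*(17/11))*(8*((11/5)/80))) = 158066/6075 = 26.02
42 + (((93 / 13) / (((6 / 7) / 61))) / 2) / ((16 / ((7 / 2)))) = 162547 / 1664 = 97.68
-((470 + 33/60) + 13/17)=-471.31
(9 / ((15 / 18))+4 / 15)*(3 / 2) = 83 / 5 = 16.60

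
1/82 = 0.01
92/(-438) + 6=1268/219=5.79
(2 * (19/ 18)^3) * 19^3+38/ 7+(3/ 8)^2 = 5270957527/ 326592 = 16139.27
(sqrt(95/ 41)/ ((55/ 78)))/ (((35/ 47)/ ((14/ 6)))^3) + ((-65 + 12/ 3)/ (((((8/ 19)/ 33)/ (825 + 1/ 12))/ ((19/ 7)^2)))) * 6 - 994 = -136705539763/ 784 + 2699398 * sqrt(3895)/ 2536875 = -174369244.51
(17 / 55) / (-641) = -17 / 35255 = -0.00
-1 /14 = -0.07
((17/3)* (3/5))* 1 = 17/5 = 3.40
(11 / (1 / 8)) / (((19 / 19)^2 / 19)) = 1672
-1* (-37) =37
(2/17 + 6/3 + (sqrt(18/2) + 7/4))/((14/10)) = 2335/476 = 4.91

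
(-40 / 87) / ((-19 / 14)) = 560 / 1653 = 0.34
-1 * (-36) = 36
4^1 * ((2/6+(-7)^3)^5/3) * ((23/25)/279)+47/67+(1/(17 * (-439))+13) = -52813098104684769663551/2542494280275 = -20772160045.52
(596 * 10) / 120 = 149 / 3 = 49.67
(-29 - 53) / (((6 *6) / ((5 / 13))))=-205 / 234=-0.88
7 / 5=1.40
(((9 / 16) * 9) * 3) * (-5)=-1215 / 16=-75.94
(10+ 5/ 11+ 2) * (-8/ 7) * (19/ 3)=-20824/ 231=-90.15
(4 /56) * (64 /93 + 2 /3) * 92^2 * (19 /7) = 482448 /217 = 2223.26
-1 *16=-16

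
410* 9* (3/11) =11070/11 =1006.36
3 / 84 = 0.04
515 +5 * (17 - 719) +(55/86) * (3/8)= -2060395/688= -2994.76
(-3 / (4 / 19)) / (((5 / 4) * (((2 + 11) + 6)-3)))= -57 / 80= -0.71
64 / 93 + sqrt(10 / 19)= 64 / 93 + sqrt(190) / 19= 1.41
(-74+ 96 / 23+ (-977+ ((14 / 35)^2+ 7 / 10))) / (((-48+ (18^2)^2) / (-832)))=15637193 / 1885425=8.29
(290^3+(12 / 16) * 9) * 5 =487780135 / 4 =121945033.75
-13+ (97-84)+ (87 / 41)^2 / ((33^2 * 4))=841 / 813604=0.00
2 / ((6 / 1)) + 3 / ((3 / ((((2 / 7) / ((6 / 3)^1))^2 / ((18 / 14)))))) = 22 / 63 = 0.35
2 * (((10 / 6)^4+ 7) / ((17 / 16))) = 38144 / 1377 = 27.70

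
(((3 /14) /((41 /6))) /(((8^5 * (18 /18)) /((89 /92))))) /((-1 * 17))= -801 /14708506624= -0.00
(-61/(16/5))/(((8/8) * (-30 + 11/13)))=3965/6064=0.65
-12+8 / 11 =-124 / 11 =-11.27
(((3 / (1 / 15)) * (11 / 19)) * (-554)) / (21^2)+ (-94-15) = -131949 / 931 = -141.73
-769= -769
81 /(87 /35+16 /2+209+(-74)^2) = 2835 /199342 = 0.01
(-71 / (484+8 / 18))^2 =408321 / 19009600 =0.02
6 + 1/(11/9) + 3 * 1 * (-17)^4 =2756268/11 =250569.82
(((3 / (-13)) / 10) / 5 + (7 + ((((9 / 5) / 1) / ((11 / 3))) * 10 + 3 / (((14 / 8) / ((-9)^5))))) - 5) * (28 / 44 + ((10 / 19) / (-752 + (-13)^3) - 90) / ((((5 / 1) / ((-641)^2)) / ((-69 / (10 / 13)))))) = -98640177355274991495019 / 1468946050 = -67150306408649.24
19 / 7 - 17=-100 / 7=-14.29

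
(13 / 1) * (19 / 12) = 247 / 12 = 20.58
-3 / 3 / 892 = -0.00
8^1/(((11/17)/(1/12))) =34/33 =1.03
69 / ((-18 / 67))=-1541 / 6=-256.83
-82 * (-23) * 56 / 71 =105616 / 71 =1487.55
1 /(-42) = -0.02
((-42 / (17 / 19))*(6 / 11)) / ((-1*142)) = 2394 / 13277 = 0.18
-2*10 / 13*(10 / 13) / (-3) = 200 / 507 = 0.39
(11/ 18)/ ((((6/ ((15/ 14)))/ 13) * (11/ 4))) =65/ 126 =0.52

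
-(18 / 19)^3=-0.85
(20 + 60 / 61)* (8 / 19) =10240 / 1159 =8.84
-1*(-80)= 80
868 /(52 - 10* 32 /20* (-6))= 217 /37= 5.86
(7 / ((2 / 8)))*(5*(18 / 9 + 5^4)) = 87780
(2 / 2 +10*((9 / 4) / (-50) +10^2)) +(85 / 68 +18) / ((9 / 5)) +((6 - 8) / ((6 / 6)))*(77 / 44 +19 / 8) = 180539 / 180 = 1002.99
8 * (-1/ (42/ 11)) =-44/ 21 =-2.10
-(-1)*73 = 73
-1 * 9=-9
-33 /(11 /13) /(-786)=13 /262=0.05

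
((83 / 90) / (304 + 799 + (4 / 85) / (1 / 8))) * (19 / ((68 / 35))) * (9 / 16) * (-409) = -22574755 / 12004736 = -1.88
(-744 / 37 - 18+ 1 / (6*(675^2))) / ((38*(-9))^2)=-0.00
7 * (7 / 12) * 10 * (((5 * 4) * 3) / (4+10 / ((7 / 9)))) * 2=17150 / 59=290.68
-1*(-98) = 98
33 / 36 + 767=9215 / 12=767.92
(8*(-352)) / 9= -2816 / 9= -312.89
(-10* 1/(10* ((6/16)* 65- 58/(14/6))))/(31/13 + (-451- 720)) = -91/51273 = -0.00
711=711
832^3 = 575930368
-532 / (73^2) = -532 / 5329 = -0.10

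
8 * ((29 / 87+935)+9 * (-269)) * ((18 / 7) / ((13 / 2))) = -427872 / 91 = -4701.89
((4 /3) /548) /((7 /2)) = 2 /2877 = 0.00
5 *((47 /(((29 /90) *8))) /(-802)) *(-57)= 602775 /93032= 6.48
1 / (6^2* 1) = 1 / 36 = 0.03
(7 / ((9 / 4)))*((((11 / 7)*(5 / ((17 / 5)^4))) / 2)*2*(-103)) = -14162500 / 751689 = -18.84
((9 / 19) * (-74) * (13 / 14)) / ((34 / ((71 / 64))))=-307359 / 289408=-1.06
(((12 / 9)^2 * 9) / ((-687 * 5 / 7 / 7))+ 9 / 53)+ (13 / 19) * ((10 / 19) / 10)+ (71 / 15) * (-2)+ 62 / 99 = -19221872818 / 2168821215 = -8.86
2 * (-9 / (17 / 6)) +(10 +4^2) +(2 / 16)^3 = 19.65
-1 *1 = -1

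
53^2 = 2809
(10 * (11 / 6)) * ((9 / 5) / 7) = 33 / 7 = 4.71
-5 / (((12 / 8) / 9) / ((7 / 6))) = -35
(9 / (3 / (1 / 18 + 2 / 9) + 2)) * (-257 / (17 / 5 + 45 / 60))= -43.54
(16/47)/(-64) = -1/188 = -0.01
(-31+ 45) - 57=-43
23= 23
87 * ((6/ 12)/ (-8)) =-87/ 16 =-5.44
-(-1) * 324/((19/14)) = 4536/19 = 238.74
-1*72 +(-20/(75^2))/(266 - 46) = -4455001/61875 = -72.00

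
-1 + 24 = 23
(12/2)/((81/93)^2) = 1922/243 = 7.91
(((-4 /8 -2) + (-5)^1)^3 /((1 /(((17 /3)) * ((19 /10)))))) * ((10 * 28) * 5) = -12718125 /2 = -6359062.50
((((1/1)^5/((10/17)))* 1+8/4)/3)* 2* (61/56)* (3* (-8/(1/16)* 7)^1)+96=-35632/5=-7126.40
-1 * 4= -4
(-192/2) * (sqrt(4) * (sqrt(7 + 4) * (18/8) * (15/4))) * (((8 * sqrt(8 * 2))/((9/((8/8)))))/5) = -1152 * sqrt(11) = -3820.75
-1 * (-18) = 18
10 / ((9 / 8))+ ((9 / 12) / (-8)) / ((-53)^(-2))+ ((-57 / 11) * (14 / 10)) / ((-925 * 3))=-3728234321 / 14652000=-254.45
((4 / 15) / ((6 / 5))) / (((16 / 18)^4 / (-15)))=-5.34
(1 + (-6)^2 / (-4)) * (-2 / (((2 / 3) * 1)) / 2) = 12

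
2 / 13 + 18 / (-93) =-16 / 403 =-0.04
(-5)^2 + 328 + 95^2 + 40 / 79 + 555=9933.51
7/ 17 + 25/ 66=0.79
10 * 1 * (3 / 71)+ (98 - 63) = 2515 / 71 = 35.42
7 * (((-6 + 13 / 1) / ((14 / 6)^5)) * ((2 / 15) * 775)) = 25110 / 343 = 73.21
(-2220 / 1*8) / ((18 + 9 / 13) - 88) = 230880 / 901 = 256.25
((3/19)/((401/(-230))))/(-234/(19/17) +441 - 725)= 0.00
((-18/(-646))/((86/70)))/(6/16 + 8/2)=72/13889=0.01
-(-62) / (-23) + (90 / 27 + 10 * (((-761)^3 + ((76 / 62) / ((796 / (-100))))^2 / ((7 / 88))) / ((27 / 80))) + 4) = -2160226917875326131040 / 165431870667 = -13058106090.23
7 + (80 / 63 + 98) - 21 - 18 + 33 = 100.27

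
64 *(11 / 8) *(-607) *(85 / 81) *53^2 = -12753871240 / 81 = -157455200.49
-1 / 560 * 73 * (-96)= 438 / 35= 12.51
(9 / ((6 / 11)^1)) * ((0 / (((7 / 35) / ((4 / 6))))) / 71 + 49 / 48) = 539 / 32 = 16.84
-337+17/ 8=-2679/ 8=-334.88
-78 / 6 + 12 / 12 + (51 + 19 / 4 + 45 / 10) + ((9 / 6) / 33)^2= 11677 / 242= 48.25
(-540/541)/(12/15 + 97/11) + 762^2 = 166173896016/286189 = 580643.90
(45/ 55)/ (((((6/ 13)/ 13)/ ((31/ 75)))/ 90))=47151/ 55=857.29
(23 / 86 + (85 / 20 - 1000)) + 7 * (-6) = -178447 / 172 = -1037.48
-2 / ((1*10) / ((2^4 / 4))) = -4 / 5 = -0.80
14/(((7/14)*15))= 1.87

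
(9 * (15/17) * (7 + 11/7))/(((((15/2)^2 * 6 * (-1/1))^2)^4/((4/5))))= 4096/12662577628143310546875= 0.00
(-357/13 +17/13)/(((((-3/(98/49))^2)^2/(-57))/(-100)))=-10336000/351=-29447.29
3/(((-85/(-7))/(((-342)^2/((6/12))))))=4912488/85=57793.98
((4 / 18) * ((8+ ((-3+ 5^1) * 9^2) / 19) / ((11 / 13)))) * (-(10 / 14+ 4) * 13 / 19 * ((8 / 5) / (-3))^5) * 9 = 3477733376 / 639646875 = 5.44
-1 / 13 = -0.08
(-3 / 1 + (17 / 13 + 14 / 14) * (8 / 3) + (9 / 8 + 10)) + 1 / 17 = 25349 / 1768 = 14.34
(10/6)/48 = 5/144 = 0.03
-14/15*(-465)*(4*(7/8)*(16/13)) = 24304/13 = 1869.54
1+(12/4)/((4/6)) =11/2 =5.50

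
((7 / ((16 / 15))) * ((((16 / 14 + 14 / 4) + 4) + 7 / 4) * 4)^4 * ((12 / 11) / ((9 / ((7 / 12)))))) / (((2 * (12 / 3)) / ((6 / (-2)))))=-35854358805 / 68992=-519688.64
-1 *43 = -43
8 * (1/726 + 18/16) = 3271/363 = 9.01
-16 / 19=-0.84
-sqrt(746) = -27.31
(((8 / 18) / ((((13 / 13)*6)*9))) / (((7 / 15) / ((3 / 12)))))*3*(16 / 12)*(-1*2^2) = -40 / 567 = -0.07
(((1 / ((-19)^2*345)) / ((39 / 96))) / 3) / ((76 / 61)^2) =7442 / 1753469055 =0.00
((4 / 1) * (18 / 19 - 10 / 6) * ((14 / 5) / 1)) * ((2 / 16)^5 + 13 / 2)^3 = -2773178909023158559 / 1253443255664640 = -2212.45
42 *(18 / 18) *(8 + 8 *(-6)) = -1680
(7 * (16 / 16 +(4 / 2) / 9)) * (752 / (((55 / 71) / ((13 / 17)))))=6351.21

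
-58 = -58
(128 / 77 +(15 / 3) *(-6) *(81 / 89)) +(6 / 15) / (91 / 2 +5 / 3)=-248558734 / 9696995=-25.63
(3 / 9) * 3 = 1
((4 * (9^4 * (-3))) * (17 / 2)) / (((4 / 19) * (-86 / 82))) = 260661969 / 86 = 3030953.13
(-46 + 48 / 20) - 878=-4608 / 5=-921.60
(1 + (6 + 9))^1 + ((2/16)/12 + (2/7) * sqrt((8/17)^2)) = 184439/11424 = 16.14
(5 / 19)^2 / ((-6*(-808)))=25 / 1750128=0.00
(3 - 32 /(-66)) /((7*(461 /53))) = 6095 /106491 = 0.06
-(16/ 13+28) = -380/ 13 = -29.23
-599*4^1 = -2396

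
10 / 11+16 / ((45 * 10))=2338 / 2475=0.94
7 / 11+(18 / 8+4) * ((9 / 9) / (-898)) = 24869 / 39512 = 0.63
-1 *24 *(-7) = 168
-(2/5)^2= -4/25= -0.16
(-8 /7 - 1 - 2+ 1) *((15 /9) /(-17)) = 0.31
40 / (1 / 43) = 1720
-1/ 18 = -0.06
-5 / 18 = -0.28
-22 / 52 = -11 / 26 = -0.42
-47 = -47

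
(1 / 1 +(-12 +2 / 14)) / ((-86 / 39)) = 1482 / 301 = 4.92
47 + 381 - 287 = 141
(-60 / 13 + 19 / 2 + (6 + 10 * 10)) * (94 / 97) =135501 / 1261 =107.46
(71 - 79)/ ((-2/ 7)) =28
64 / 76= 16 / 19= 0.84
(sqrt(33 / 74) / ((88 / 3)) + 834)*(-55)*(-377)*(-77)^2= 33528495*sqrt(2442) / 592 + 102530137710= 102532936466.93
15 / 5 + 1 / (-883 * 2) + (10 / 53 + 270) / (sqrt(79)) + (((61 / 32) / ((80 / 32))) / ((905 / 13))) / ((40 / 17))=7681959723 / 2557168000 + 14320 * sqrt(79) / 4187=33.40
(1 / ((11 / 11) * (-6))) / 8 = -1 / 48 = -0.02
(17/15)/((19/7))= 119/285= 0.42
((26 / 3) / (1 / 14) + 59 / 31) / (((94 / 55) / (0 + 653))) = 411621815 / 8742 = 47085.54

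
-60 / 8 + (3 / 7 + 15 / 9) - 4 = -395 / 42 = -9.40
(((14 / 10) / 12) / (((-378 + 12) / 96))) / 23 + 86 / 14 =904739 / 147315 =6.14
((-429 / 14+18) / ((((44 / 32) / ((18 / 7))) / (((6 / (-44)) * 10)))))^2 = 36542145600 / 35153041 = 1039.52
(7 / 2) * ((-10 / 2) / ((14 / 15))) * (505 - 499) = -225 / 2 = -112.50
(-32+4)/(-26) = 14/13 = 1.08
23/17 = 1.35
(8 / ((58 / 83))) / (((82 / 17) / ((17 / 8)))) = 23987 / 4756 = 5.04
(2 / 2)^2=1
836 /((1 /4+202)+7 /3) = 10032 /2455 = 4.09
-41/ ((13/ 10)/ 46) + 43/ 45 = -848141/ 585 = -1449.81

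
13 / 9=1.44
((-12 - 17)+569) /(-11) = -540 /11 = -49.09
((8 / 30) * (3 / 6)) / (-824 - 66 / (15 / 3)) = -1 / 6279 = -0.00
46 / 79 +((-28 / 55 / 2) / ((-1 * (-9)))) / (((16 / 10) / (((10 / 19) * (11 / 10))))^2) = 0.58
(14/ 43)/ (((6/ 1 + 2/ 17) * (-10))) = -119/ 22360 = -0.01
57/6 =19/2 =9.50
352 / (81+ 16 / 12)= 1056 / 247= 4.28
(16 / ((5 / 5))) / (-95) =-16 / 95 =-0.17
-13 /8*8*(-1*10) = 130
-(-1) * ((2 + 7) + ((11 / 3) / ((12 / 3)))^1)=119 / 12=9.92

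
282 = 282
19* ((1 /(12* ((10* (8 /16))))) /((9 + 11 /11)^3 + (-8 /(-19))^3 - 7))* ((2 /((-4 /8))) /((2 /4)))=-260642 /102172485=-0.00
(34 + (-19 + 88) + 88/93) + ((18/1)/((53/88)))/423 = 24096865/231663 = 104.02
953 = 953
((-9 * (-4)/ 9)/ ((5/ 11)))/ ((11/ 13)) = 52/ 5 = 10.40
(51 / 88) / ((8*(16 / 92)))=1173 / 2816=0.42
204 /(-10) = -102 /5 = -20.40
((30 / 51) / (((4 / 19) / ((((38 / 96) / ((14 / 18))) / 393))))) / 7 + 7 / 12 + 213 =213.58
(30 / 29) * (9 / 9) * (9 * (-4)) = -1080 / 29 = -37.24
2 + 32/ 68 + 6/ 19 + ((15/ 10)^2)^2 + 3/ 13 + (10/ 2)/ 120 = 1636867/ 201552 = 8.12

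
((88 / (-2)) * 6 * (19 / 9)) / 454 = -836 / 681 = -1.23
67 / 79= 0.85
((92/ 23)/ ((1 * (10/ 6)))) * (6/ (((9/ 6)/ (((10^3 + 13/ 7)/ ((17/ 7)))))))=3960.28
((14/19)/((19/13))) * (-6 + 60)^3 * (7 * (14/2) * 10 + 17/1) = 14529833136/361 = 40248845.25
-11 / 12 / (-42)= 11 / 504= 0.02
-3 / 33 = -1 / 11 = -0.09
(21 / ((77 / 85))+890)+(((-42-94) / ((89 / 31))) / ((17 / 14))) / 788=176109437 / 192863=913.13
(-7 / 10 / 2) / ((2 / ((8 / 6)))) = -7 / 30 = -0.23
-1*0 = 0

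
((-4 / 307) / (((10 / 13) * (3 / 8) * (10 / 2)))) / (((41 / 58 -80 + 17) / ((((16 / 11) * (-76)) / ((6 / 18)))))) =-0.05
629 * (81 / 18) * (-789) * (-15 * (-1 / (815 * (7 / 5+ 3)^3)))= -1674948375 / 3471248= -482.52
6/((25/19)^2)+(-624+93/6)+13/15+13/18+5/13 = -44098828/73125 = -603.06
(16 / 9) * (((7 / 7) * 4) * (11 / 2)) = 352 / 9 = 39.11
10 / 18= 5 / 9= 0.56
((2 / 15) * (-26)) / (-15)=0.23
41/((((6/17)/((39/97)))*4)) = 9061/776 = 11.68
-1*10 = -10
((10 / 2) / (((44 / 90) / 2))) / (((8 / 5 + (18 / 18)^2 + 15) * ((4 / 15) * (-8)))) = -16875 / 30976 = -0.54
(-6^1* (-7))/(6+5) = 42/11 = 3.82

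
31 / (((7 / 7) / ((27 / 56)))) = 837 / 56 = 14.95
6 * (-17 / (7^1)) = -102 / 7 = -14.57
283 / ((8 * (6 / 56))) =330.17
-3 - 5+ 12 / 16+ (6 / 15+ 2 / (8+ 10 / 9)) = -5437 / 820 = -6.63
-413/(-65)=6.35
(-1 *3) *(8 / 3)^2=-64 / 3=-21.33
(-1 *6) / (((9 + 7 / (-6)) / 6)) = -216 / 47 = -4.60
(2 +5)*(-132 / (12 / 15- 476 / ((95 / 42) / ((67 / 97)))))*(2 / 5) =851466 / 333023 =2.56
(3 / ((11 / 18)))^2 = 2916 / 121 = 24.10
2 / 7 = 0.29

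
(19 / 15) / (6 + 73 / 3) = 19 / 455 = 0.04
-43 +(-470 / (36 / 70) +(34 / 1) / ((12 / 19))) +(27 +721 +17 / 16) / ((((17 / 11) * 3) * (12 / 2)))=-252325 / 288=-876.13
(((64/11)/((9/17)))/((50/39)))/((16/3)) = 442/275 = 1.61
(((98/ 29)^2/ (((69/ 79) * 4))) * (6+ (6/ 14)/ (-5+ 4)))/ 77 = 50323/ 212773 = 0.24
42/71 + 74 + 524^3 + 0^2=10215330800/71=143877898.59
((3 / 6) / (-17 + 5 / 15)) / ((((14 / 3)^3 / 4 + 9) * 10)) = -81 / 929000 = -0.00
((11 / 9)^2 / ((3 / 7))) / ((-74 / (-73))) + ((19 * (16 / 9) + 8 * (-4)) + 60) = 1172719 / 17982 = 65.22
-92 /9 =-10.22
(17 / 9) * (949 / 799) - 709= -298958 / 423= -706.76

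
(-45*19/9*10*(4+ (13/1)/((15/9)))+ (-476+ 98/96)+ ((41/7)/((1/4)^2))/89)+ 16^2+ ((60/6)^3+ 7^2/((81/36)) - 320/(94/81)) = -45039817709/4216464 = -10681.89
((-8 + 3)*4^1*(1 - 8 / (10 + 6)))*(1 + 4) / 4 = -25 / 2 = -12.50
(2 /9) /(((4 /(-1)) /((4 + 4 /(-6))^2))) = -50 /81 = -0.62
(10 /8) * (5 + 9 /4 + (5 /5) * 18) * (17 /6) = 8585 /96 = 89.43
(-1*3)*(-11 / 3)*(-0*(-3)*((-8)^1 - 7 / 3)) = 0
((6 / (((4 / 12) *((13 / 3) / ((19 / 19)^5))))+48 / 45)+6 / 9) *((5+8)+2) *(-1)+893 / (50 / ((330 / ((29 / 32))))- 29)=-119.25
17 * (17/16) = 289/16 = 18.06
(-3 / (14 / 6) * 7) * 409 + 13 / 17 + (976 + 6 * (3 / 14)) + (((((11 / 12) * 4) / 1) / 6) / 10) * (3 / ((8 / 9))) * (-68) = -12932799 / 4760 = -2716.97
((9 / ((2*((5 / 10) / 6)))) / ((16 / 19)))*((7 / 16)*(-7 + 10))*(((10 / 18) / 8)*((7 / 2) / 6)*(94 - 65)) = 404985 / 4096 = 98.87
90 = 90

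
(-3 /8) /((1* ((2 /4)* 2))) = -3 /8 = -0.38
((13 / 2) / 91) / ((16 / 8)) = 1 / 28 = 0.04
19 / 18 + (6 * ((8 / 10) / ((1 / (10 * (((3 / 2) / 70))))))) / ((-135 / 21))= 403 / 450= 0.90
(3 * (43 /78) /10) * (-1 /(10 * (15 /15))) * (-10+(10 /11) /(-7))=129 /770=0.17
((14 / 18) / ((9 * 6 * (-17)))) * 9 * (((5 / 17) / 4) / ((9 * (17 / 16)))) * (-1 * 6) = 0.00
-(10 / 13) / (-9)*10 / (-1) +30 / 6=485 / 117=4.15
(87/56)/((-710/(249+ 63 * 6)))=-54549/39760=-1.37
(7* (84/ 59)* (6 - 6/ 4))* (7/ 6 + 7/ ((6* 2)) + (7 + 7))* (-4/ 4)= -83349/ 118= -706.35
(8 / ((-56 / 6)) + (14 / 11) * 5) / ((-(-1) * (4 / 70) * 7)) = 13.77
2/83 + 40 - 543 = -41747/83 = -502.98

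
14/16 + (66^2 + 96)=35623/8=4452.88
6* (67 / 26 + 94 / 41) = 15573 / 533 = 29.22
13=13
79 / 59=1.34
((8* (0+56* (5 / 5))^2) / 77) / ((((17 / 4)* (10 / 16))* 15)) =114688 / 14025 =8.18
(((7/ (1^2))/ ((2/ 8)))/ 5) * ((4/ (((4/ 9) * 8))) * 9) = 567/ 10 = 56.70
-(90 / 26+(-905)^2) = -10647370 / 13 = -819028.46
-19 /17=-1.12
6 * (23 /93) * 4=5.94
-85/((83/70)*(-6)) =2975/249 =11.95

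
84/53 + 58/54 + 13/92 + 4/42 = 2668409/921564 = 2.90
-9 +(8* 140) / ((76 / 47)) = 12989 / 19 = 683.63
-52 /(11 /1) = -52 /11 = -4.73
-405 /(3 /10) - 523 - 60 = -1933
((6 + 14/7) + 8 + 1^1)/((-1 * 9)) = -17/9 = -1.89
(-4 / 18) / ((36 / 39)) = -13 / 54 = -0.24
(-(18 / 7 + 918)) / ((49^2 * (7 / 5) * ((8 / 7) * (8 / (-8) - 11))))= 2685 / 134456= 0.02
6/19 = 0.32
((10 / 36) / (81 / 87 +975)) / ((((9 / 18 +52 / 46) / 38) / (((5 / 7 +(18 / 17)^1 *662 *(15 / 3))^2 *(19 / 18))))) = 8379866815491335 / 97390663146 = 86043.84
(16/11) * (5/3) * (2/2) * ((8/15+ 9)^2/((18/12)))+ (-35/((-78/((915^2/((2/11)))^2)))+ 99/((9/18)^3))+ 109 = 400748180733964997/42120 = 9514439238698.12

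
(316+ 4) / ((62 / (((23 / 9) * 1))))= 3680 / 279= 13.19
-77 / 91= -11 / 13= -0.85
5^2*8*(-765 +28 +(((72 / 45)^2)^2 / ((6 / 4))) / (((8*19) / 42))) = -69900312 / 475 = -147158.55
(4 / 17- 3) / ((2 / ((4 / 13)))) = -94 / 221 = -0.43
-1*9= -9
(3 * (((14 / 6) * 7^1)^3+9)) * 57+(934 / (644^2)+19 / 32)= 1857975630557 / 2488416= 746649.93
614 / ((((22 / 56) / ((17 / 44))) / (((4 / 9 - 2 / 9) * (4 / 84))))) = 20876 / 3267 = 6.39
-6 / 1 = -6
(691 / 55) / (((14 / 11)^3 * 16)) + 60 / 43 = 16766473 / 9439360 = 1.78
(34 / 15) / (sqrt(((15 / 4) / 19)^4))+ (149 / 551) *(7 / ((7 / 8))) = 112230584 / 1859625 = 60.35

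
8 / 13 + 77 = 1009 / 13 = 77.62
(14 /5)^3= 2744 /125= 21.95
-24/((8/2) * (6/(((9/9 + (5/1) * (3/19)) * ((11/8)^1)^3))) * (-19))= 22627/92416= 0.24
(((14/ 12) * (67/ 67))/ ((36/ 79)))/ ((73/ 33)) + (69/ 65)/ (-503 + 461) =2707321/ 2391480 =1.13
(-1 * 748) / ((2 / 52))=-19448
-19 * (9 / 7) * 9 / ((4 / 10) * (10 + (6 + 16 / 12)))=-23085 / 728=-31.71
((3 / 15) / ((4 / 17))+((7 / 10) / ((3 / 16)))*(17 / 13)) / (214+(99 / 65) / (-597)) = 889729 / 33216684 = 0.03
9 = 9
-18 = -18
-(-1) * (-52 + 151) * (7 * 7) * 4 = 19404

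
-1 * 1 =-1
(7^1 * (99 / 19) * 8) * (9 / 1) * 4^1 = 199584 / 19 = 10504.42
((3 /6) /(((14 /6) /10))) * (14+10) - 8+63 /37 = 11689 /259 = 45.13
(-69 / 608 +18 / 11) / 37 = 10185 / 247456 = 0.04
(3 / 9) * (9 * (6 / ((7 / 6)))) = 108 / 7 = 15.43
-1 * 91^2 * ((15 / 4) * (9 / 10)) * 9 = -2012283 / 8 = -251535.38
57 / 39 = 19 / 13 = 1.46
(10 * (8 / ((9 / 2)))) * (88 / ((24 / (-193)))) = -339680 / 27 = -12580.74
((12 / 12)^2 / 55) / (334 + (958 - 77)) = 1 / 66825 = 0.00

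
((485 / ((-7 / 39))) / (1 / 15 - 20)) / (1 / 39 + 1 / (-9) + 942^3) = 2553525 / 15745789677646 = 0.00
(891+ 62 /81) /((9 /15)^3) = 9029125 /2187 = 4128.54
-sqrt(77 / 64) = -sqrt(77) / 8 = -1.10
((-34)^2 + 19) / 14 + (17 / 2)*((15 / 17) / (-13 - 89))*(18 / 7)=9965 / 119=83.74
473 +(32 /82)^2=795369 /1681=473.15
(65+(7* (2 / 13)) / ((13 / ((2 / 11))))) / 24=120863 / 44616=2.71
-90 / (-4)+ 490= 1025 / 2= 512.50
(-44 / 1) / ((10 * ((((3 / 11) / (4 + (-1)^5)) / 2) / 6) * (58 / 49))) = -71148 / 145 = -490.68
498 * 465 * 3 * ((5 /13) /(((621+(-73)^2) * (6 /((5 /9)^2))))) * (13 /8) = 64325 /17136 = 3.75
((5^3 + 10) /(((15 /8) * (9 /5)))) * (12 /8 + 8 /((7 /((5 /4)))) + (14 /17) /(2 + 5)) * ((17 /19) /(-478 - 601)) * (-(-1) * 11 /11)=-14500 /143507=-0.10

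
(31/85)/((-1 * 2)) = -31/170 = -0.18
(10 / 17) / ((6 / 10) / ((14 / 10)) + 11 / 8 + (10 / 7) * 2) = 560 / 4437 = 0.13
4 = 4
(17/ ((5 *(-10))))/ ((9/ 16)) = -136/ 225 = -0.60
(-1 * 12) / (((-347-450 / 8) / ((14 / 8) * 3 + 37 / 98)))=13236 / 79037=0.17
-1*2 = -2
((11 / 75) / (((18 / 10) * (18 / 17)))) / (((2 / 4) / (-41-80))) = -22627 / 1215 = -18.62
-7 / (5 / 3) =-21 / 5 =-4.20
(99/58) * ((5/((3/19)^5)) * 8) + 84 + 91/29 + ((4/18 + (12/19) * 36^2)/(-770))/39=51808705775768/74459385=695798.20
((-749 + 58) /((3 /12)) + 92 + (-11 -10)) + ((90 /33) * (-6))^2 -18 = -295631 /121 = -2443.23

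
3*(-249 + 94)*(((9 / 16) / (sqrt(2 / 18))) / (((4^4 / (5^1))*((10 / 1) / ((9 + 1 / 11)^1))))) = -313875 / 22528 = -13.93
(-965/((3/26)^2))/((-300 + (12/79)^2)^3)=234579394577765/87361868827634544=0.00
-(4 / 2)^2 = -4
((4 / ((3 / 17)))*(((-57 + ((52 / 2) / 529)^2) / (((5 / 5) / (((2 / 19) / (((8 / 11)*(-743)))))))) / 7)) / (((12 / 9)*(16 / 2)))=2982698807 / 884915448928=0.00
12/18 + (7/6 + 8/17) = 235/102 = 2.30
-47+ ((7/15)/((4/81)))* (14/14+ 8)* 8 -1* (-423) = 5282/5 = 1056.40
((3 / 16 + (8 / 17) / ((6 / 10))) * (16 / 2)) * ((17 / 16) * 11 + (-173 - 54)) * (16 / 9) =-2731885 / 918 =-2975.91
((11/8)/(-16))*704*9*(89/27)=-10769/6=-1794.83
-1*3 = -3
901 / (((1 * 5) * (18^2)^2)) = 0.00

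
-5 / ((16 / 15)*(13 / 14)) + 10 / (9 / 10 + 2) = -4825 / 3016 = -1.60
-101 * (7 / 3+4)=-1919 / 3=-639.67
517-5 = 512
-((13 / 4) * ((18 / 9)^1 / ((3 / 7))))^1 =-91 / 6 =-15.17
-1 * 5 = -5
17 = 17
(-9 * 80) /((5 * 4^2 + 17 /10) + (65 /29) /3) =-8.73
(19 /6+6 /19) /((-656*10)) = -397 /747840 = -0.00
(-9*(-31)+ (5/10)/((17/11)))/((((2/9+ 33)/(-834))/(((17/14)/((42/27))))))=-320780169/58604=-5473.69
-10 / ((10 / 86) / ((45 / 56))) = -69.11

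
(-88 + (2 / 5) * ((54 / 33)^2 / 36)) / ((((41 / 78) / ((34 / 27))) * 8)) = -5881031 / 223245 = -26.34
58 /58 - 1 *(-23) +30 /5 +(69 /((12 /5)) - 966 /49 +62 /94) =52239 /1316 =39.70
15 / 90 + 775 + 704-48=8587 / 6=1431.17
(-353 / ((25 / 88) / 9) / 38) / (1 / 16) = -2236608 / 475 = -4708.65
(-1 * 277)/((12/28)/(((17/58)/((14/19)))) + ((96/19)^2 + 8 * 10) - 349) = 1699949/1487569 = 1.14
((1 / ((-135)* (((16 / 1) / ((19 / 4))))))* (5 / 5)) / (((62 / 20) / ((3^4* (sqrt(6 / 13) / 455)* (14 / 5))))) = -57* sqrt(78) / 2095600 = -0.00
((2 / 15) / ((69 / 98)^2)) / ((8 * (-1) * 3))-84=-84.01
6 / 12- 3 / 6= 0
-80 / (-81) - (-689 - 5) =56294 / 81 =694.99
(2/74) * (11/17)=0.02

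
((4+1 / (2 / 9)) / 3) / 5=17 / 30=0.57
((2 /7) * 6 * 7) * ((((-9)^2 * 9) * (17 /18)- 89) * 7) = 50358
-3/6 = -1/2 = -0.50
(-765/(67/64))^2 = 2397081600/4489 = 533990.11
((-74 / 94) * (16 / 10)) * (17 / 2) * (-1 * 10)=5032 / 47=107.06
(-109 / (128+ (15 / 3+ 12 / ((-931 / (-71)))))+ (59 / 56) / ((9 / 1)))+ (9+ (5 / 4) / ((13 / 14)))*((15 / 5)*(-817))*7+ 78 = -144938705275183 / 816870600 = -177431.66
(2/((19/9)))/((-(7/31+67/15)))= -0.20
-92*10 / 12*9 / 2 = -345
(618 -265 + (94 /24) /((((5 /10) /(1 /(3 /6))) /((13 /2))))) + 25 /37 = 101123 /222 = 455.51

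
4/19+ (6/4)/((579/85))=3159/7334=0.43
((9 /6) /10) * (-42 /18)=-7 /20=-0.35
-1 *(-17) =17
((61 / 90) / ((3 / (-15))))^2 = 3721 / 324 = 11.48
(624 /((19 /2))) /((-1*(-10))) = 6.57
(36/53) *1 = 36/53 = 0.68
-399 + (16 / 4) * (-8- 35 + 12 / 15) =-2839 / 5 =-567.80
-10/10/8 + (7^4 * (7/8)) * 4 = 67227/8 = 8403.38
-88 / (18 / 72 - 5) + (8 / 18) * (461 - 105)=30224 / 171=176.75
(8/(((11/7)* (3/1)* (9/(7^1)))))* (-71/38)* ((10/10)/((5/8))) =-111328/28215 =-3.95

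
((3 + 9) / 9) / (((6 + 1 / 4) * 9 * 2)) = 8 / 675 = 0.01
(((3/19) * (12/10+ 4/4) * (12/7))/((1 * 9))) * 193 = 8492/665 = 12.77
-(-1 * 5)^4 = -625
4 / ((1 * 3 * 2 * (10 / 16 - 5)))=-16 / 105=-0.15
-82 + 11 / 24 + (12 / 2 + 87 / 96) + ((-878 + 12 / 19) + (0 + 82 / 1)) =-1586887 / 1824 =-870.00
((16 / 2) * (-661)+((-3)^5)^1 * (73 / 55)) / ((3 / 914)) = -1709340.64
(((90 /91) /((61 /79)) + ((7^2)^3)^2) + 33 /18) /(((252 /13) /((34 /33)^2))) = 133228396458245603 /175771134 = 757965164.28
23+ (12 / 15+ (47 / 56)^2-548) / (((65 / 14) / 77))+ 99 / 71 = -6674416031 / 738400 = -9039.02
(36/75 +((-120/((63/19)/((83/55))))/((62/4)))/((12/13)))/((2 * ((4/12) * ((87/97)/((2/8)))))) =-21731686/15575175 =-1.40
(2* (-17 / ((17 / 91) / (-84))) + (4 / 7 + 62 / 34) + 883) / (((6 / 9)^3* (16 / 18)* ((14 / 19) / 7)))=4443017589 / 7616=583379.41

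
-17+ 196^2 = 38399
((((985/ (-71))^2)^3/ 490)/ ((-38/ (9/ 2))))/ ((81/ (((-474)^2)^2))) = -128064349812969426906506250/ 119261364330451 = -1073812550543.42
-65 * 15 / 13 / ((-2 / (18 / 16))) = 675 / 16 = 42.19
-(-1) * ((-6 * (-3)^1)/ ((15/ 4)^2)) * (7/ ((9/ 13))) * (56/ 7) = 23296/ 225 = 103.54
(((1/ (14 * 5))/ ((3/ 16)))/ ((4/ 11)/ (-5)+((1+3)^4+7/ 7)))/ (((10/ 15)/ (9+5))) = 88/ 14131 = 0.01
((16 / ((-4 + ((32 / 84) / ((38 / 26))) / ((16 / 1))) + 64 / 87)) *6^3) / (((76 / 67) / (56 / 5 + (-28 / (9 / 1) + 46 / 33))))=-36773622144 / 4134185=-8895.01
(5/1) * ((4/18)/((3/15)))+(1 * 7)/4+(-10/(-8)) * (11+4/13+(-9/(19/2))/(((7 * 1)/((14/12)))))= 188891/8892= 21.24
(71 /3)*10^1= 710 /3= 236.67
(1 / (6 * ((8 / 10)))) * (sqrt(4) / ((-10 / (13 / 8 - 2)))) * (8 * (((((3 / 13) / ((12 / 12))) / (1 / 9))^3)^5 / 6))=984770902183611232881 / 818974288225452112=1202.44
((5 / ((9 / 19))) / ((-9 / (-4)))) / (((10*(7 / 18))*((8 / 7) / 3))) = 19 / 6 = 3.17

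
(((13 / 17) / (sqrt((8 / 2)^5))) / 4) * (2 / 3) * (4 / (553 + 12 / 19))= 247 / 8583504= 0.00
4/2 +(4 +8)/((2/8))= 50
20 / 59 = 0.34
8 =8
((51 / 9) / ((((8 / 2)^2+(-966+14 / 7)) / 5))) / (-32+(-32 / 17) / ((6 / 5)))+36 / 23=58460371 / 37328448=1.57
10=10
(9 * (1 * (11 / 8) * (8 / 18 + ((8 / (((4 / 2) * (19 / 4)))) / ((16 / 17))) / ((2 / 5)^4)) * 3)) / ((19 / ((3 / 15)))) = 3195753 / 231040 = 13.83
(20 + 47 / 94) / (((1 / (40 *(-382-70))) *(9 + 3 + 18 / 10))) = -1853200 / 69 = -26857.97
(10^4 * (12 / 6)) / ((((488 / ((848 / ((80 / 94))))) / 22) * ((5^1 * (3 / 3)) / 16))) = 175366400 / 61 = 2874859.02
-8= -8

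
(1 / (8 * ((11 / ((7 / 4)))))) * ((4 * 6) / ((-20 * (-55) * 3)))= 7 / 48400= 0.00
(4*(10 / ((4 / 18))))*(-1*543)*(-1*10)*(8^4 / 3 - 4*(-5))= 1354024800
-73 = -73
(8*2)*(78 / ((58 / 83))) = 51792 / 29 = 1785.93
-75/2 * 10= -375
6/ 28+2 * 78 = 2187/ 14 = 156.21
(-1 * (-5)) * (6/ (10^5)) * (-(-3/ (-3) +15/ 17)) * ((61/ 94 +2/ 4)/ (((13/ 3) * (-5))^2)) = -2916/ 2109859375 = -0.00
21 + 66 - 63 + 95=119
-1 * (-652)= 652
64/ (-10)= -32/ 5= -6.40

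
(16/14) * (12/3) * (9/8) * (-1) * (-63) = 324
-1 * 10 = -10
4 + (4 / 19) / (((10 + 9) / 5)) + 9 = 4713 / 361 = 13.06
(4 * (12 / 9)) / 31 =16 / 93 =0.17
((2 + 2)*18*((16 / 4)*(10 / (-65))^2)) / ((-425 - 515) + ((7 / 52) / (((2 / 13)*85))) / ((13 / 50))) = -8704 / 1200225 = -0.01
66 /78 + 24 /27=203 /117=1.74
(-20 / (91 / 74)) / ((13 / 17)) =-25160 / 1183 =-21.27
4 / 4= 1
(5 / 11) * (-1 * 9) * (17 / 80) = -153 / 176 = -0.87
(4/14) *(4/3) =8/21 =0.38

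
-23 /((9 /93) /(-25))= 17825 /3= 5941.67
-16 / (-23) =16 / 23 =0.70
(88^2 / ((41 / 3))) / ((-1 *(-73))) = 23232 / 2993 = 7.76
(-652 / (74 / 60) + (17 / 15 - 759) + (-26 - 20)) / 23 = -739546 / 12765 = -57.94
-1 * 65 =-65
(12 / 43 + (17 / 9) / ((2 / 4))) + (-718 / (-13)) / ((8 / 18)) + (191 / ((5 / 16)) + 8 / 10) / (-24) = 517318 / 5031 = 102.83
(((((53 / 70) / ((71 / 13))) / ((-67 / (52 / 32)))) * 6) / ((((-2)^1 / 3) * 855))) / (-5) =-8957 / 1265362000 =-0.00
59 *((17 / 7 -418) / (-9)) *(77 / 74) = 1887941 / 666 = 2834.75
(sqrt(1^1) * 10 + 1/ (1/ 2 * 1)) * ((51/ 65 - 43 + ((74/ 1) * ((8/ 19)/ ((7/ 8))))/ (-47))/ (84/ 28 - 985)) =0.53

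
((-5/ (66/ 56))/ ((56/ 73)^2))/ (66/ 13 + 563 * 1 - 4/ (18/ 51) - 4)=-346385/ 26558224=-0.01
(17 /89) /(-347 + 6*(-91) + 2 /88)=-748 /3496899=-0.00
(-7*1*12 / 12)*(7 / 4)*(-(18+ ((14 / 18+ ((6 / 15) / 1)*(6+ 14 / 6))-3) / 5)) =2009 / 9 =223.22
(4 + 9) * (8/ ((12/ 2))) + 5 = 67/ 3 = 22.33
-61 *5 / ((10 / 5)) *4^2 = -2440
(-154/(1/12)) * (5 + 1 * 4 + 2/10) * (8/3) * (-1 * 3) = 680064/5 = 136012.80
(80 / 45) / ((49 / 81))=144 / 49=2.94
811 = 811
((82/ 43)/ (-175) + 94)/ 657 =235756/ 1647975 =0.14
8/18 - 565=-5081/9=-564.56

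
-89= -89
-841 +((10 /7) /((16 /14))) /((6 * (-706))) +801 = -677765 /16944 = -40.00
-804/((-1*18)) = 134/3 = 44.67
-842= -842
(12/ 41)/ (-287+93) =-6/ 3977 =-0.00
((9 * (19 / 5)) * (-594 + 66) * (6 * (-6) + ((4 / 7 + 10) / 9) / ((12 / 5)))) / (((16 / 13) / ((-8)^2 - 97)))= -17193137.19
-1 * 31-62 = -93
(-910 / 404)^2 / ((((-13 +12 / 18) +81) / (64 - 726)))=-205575825 / 4202812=-48.91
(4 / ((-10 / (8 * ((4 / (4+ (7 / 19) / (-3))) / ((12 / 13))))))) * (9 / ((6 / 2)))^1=-912 / 85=-10.73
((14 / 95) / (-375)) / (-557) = 14 / 19843125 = 0.00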